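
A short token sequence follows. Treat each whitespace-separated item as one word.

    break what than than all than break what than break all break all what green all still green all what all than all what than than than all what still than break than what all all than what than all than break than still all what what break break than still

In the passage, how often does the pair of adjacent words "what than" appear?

4

Scanning the 50 overlapping bigram windows for "what than":
  position 2–3: what than
  position 8–9: what than
  position 24–25: what than
  position 38–39: what than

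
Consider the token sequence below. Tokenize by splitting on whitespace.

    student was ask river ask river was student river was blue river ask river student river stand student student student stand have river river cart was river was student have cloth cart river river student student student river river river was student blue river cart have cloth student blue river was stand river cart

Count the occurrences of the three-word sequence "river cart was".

1

Scanning the 52 overlapping trigram windows for "river cart was":
  position 24–26: river cart was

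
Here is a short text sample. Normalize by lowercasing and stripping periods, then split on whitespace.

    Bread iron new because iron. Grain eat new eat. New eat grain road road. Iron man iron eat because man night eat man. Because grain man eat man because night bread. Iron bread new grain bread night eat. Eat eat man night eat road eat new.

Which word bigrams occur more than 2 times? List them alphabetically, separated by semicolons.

Bigram counts meeting the condition (more than 2 times):
  eat man: 3
  eat new: 3
  night eat: 3

eat man; eat new; night eat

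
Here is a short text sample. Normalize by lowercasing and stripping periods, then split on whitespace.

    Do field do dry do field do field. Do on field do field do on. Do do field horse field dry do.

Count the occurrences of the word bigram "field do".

5

Scanning the 21 overlapping bigram windows for "field do":
  position 2–3: field do
  position 6–7: field do
  position 8–9: field do
  position 11–12: field do
  position 13–14: field do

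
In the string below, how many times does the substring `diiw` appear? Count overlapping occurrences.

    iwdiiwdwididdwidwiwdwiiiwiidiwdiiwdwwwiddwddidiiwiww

Sliding a length-4 window over the 52 characters (49 positions):
  position 3–6: diiw
  position 31–34: diiw
  position 46–49: diiw

3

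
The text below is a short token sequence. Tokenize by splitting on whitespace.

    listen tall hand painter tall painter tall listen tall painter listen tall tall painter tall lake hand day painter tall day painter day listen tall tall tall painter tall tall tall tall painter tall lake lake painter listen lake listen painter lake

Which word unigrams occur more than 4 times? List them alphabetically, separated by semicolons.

lake; listen; painter; tall

Unigram counts meeting the condition (more than 4 times):
  lake: 5
  listen: 6
  painter: 10
  tall: 16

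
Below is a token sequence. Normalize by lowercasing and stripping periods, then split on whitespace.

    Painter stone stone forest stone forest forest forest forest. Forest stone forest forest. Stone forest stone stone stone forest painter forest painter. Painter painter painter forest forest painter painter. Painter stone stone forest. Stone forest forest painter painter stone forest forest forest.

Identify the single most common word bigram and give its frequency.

Bigram frequencies (highest first):
  forest forest: 9
  stone forest: 8
  painter painter: 6
  forest stone: 5
  stone stone: 4
  forest painter: 4
  … (2 more, each ≤ 3)

"forest forest", 9 times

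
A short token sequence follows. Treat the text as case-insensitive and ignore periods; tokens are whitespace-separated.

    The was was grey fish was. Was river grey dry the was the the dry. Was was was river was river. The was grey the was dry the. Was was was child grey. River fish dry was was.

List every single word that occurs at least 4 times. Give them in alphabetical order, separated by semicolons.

dry; grey; river; the; was

Unigram counts meeting the condition (at least 4 times):
  dry: 4
  grey: 4
  river: 4
  the: 7
  was: 16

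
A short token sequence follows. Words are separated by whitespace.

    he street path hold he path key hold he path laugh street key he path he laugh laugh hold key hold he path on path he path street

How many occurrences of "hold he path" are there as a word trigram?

Scanning the 26 overlapping trigram windows for "hold he path":
  position 4–6: hold he path
  position 8–10: hold he path
  position 21–23: hold he path

3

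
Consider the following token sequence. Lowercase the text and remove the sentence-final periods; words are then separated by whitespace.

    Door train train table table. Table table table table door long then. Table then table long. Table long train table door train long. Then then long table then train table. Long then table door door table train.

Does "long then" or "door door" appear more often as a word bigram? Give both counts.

"long then" (3 vs 1)

"long then": 3 occurrences
"door door": 1 occurrence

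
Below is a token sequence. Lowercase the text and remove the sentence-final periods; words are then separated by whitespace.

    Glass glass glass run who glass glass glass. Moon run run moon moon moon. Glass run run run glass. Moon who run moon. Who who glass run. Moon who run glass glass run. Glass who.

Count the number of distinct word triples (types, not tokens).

29

35 tokens → 33 trigram windows in total.
Repeated trigrams (each contributes count−1 duplicates):
  glass glass glass: 2
  glass glass run: 2
  moon who run: 2
  run moon who: 2
4 duplicate windows → 33 − 4 = 29 distinct.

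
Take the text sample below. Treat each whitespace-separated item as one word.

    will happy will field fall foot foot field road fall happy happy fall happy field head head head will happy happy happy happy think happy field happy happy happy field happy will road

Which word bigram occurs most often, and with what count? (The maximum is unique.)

Bigram frequencies (highest first):
  happy happy: 6
  happy field: 3
  will happy: 2
  happy will: 2
  fall happy: 2
  head head: 2
  … (14 more, each ≤ 2)

"happy happy", 6 times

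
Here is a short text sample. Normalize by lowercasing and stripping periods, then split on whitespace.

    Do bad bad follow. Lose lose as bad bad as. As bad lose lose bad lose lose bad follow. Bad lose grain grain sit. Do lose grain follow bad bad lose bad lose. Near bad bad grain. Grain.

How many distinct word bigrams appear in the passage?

21

38 tokens → 37 bigram windows in total.
Repeated bigrams (each contributes count−1 duplicates):
  bad lose: 5
  bad bad: 4
  lose bad: 3
  lose lose: 3
  as bad: 2
  bad follow: 2
  follow bad: 2
  grain grain: 2
  … (1 more repeated)
16 duplicate windows → 37 − 16 = 21 distinct.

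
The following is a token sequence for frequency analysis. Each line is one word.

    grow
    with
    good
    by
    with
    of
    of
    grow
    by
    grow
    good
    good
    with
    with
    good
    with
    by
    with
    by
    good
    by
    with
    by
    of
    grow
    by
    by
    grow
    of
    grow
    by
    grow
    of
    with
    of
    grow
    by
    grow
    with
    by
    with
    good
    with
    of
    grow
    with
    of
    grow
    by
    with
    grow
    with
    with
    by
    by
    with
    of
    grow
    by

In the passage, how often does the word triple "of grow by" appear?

6

Scanning the 57 overlapping trigram windows for "of grow by":
  position 7–9: of grow by
  position 24–26: of grow by
  position 29–31: of grow by
  position 35–37: of grow by
  position 47–49: of grow by
  position 57–59: of grow by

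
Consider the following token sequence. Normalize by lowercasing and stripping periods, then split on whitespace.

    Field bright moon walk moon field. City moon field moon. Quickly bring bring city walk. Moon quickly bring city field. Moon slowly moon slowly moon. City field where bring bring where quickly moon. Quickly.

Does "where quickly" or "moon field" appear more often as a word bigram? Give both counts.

"where quickly": 1 occurrence
"moon field": 2 occurrences

"moon field" (2 vs 1)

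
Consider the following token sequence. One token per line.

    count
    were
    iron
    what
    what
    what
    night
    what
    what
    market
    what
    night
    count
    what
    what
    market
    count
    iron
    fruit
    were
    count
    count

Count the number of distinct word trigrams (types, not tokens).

22 tokens → 20 trigram windows in total.
Repeated trigrams (each contributes count−1 duplicates):
  what what market: 2
1 duplicate windows → 20 − 1 = 19 distinct.

19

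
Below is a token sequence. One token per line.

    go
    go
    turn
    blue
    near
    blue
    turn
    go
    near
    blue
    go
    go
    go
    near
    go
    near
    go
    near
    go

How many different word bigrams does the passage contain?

19 tokens → 18 bigram windows in total.
Repeated bigrams (each contributes count−1 duplicates):
  go near: 4
  go go: 3
  near go: 3
  near blue: 2
8 duplicate windows → 18 − 8 = 10 distinct.

10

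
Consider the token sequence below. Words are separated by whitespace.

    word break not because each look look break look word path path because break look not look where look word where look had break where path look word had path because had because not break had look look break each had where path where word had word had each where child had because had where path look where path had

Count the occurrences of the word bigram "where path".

4

Scanning the 59 overlapping bigram windows for "where path":
  position 25–26: where path
  position 42–43: where path
  position 55–56: where path
  position 58–59: where path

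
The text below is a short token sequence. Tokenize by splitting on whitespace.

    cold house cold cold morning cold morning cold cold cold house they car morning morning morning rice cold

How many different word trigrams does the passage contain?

18 tokens → 16 trigram windows in total.
Repeated trigrams (each contributes count−1 duplicates):
  cold morning cold: 2
1 duplicate windows → 16 − 1 = 15 distinct.

15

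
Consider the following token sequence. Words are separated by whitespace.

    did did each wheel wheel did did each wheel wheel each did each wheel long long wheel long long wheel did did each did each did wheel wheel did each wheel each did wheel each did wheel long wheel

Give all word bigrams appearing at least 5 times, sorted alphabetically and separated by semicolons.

Bigram counts meeting the condition (at least 5 times):
  did each: 6
  each did: 5

did each; each did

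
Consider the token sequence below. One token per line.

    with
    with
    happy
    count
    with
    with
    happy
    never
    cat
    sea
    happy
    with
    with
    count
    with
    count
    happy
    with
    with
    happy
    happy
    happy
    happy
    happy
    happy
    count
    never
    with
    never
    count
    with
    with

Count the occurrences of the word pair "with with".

Scanning the 31 overlapping bigram windows for "with with":
  position 1–2: with with
  position 5–6: with with
  position 12–13: with with
  position 18–19: with with
  position 31–32: with with

5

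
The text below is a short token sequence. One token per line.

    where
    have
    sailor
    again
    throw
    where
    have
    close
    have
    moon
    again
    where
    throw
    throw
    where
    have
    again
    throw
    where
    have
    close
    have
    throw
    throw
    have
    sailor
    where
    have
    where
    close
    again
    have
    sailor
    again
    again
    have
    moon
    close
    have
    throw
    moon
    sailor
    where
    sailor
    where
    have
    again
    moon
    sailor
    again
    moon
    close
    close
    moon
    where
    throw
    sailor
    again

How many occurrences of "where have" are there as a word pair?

6

Scanning the 57 overlapping bigram windows for "where have":
  position 1–2: where have
  position 6–7: where have
  position 15–16: where have
  position 19–20: where have
  position 27–28: where have
  position 45–46: where have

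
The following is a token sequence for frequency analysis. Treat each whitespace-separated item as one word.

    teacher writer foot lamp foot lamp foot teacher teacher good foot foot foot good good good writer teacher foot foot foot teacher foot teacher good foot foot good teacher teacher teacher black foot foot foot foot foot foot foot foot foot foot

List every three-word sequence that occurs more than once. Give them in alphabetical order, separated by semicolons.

foot foot foot; foot foot good; foot lamp foot; good foot foot; teacher good foot

Trigram counts meeting the condition (more than once):
  foot foot foot: 10
  foot foot good: 2
  foot lamp foot: 2
  good foot foot: 2
  teacher good foot: 2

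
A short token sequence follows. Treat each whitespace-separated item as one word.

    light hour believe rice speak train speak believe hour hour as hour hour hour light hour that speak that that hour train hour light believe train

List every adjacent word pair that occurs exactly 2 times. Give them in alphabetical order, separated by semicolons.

hour light; light hour

Bigram counts meeting the condition (exactly 2 times):
  hour light: 2
  light hour: 2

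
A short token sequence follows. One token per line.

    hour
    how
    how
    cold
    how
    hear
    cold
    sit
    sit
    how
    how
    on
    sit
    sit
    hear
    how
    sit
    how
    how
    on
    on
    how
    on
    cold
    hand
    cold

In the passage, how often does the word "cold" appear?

Scanning the 26 tokens for "cold":
  position 4: cold
  position 7: cold
  position 24: cold
  position 26: cold

4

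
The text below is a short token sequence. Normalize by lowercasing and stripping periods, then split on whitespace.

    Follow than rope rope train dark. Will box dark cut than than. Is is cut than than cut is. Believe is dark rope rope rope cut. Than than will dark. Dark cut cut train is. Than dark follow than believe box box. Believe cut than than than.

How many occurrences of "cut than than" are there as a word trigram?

Scanning the 45 overlapping trigram windows for "cut than than":
  position 10–12: cut than than
  position 15–17: cut than than
  position 26–28: cut than than
  position 44–46: cut than than

4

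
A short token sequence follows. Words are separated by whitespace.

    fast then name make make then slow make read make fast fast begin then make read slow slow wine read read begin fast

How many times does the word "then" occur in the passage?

Scanning the 23 tokens for "then":
  position 2: then
  position 6: then
  position 14: then

3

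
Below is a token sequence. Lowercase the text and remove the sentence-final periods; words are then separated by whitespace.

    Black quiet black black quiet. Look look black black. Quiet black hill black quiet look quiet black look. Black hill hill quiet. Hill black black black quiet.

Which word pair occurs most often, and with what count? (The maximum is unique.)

Bigram frequencies (highest first):
  black quiet: 5
  black black: 4
  quiet black: 3
  quiet look: 2
  look black: 2
  black hill: 2
  … (7 more, each ≤ 2)

"black quiet", 5 times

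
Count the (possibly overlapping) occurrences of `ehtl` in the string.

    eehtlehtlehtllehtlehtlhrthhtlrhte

5

Sliding a length-4 window over the 33 characters (30 positions):
  position 2–5: ehtl
  position 6–9: ehtl
  position 10–13: ehtl
  position 15–18: ehtl
  position 19–22: ehtl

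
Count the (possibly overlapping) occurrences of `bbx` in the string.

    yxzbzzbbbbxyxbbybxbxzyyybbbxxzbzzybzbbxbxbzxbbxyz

Sliding a length-3 window over the 49 characters (47 positions):
  position 9–11: bbx
  position 26–28: bbx
  position 37–39: bbx
  position 45–47: bbx

4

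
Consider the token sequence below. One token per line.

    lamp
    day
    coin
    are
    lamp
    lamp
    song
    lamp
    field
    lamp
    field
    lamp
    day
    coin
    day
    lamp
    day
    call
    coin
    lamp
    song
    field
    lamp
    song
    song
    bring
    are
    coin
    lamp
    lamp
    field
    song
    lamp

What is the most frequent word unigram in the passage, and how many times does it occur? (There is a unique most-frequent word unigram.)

Unigram frequencies (highest first):
  lamp: 12
  song: 5
  day: 4
  coin: 4
  field: 4
  are: 2
  … (2 more, each ≤ 1)

"lamp", 12 times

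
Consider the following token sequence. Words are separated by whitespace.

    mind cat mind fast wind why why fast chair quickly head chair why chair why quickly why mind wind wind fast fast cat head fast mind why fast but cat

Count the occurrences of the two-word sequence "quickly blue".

0

Scanning the 29 overlapping bigram windows for "quickly blue":
  (none found)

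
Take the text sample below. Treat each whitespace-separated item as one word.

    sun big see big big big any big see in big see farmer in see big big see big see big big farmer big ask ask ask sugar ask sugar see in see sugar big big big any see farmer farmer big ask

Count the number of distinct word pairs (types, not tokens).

43 tokens → 42 bigram windows in total.
Repeated bigrams (each contributes count−1 duplicates):
  big big: 6
  big see: 5
  see big: 4
  ask ask: 2
  ask sugar: 2
  big any: 2
  big ask: 2
  farmer big: 2
  … (3 more repeated)
20 duplicate windows → 42 − 20 = 22 distinct.

22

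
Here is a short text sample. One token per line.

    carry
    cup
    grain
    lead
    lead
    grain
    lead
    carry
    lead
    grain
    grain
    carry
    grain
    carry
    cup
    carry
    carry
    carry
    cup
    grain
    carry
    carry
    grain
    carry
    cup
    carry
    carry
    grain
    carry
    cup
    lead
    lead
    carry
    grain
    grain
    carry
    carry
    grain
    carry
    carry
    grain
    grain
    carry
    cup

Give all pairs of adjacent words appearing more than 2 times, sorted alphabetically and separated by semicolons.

Bigram counts meeting the condition (more than 2 times):
  carry carry: 6
  carry cup: 6
  carry grain: 6
  grain carry: 8
  grain grain: 3

carry carry; carry cup; carry grain; grain carry; grain grain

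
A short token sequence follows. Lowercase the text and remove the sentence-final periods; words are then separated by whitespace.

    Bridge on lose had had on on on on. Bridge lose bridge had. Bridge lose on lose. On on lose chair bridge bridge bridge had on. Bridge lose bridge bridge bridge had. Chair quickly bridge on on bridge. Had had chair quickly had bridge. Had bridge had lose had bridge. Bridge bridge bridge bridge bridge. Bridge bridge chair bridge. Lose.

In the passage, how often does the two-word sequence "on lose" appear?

Scanning the 59 overlapping bigram windows for "on lose":
  position 2–3: on lose
  position 16–17: on lose
  position 19–20: on lose

3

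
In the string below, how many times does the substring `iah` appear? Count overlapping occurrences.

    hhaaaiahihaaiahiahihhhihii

3

Sliding a length-3 window over the 26 characters (24 positions):
  position 6–8: iah
  position 13–15: iah
  position 16–18: iah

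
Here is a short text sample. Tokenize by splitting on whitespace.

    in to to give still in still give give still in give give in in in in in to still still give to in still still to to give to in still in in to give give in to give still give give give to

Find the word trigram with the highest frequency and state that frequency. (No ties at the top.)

Trigram frequencies (highest first):
  in in in: 3
  to to give: 2
  to give still: 2
  give still in: 2
  still give give: 2
  give give in: 2
  … (26 more, each ≤ 2)

"in in in", 3 times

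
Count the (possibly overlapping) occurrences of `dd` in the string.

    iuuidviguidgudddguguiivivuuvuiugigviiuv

Sliding a length-2 window over the 39 characters (38 positions):
  position 14–15: dd
  position 15–16: dd

2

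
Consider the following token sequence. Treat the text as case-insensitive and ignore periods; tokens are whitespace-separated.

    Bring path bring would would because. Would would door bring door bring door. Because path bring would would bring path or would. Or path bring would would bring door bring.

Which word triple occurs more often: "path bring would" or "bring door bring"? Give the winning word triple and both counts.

"path bring would": 3 occurrences
"bring door bring": 2 occurrences

"path bring would" (3 vs 2)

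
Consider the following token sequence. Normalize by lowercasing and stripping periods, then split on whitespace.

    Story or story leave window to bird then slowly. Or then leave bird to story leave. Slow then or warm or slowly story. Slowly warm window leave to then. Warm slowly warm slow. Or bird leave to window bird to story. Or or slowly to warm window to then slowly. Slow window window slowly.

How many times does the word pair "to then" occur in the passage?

Scanning the 53 overlapping bigram windows for "to then":
  position 28–29: to then
  position 48–49: to then

2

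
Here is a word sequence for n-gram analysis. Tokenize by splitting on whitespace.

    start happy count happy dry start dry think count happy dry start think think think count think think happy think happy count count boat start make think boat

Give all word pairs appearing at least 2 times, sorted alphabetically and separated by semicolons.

Bigram counts meeting the condition (at least 2 times):
  count happy: 2
  dry start: 2
  happy count: 2
  happy dry: 2
  think count: 2
  think happy: 2
  think think: 3

count happy; dry start; happy count; happy dry; think count; think happy; think think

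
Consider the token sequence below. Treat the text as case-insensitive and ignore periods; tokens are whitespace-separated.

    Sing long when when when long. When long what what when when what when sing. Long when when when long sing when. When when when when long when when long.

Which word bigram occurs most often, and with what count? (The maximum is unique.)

Bigram frequencies (highest first):
  when when: 10
  when long: 5
  long when: 4
  sing long: 2
  what when: 2
  long what: 1
  … (5 more, each ≤ 1)

"when when", 10 times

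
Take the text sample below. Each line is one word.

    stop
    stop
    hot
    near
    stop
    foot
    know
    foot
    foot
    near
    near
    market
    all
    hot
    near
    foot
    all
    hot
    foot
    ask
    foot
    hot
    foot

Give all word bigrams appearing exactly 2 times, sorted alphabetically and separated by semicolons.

all hot; hot foot; hot near

Bigram counts meeting the condition (exactly 2 times):
  all hot: 2
  hot foot: 2
  hot near: 2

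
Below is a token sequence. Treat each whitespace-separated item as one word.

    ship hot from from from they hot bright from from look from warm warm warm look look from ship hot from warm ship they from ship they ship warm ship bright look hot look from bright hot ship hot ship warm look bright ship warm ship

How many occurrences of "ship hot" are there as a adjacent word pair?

Scanning the 45 overlapping bigram windows for "ship hot":
  position 1–2: ship hot
  position 19–20: ship hot
  position 38–39: ship hot

3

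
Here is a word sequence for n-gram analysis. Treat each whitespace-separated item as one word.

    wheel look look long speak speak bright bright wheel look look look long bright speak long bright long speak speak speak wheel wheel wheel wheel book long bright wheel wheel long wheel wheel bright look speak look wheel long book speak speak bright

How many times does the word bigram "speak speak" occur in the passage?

Scanning the 42 overlapping bigram windows for "speak speak":
  position 5–6: speak speak
  position 19–20: speak speak
  position 20–21: speak speak
  position 41–42: speak speak

4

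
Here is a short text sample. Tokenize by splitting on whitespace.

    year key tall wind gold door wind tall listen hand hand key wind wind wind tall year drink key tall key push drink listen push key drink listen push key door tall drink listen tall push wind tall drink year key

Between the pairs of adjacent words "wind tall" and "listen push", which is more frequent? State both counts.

"wind tall" (3 vs 2)

"wind tall": 3 occurrences
"listen push": 2 occurrences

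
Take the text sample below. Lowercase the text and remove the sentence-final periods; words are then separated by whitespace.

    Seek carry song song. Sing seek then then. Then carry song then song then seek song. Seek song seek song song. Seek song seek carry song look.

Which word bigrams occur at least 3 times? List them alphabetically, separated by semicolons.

carry song; seek song; song seek

Bigram counts meeting the condition (at least 3 times):
  carry song: 3
  seek song: 4
  song seek: 4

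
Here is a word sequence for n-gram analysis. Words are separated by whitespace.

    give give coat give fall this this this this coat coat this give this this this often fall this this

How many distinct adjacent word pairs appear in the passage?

13

20 tokens → 19 bigram windows in total.
Repeated bigrams (each contributes count−1 duplicates):
  this this: 6
  fall this: 2
6 duplicate windows → 19 − 6 = 13 distinct.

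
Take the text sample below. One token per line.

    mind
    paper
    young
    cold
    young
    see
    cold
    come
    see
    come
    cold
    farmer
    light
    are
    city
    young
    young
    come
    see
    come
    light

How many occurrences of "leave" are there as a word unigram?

Scanning the 21 tokens for "leave":
  (none found)

0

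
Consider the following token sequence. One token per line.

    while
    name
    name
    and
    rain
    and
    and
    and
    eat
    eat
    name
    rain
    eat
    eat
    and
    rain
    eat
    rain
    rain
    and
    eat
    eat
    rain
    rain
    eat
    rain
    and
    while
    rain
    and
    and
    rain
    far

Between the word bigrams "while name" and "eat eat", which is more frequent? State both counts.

"eat eat" (3 vs 1)

"while name": 1 occurrence
"eat eat": 3 occurrences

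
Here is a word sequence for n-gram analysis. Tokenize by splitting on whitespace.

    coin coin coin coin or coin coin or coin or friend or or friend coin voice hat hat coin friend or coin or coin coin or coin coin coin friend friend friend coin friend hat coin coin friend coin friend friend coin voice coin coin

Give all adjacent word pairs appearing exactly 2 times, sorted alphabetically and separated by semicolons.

coin voice; friend or; hat coin; or friend

Bigram counts meeting the condition (exactly 2 times):
  coin voice: 2
  friend or: 2
  hat coin: 2
  or friend: 2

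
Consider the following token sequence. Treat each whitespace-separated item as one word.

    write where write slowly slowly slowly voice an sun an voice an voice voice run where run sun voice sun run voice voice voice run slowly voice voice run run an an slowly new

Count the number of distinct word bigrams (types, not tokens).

24

34 tokens → 33 bigram windows in total.
Repeated bigrams (each contributes count−1 duplicates):
  voice voice: 4
  voice run: 3
  an voice: 2
  slowly slowly: 2
  slowly voice: 2
  voice an: 2
9 duplicate windows → 33 − 9 = 24 distinct.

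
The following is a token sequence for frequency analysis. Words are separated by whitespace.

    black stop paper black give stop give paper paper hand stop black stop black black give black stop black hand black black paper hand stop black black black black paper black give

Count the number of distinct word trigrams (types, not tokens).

32 tokens → 30 trigram windows in total.
Repeated trigrams (each contributes count−1 duplicates):
  black black black: 2
  black black paper: 2
  black stop black: 2
  hand stop black: 2
  paper black give: 2
  paper hand stop: 2
  stop black black: 2
7 duplicate windows → 30 − 7 = 23 distinct.

23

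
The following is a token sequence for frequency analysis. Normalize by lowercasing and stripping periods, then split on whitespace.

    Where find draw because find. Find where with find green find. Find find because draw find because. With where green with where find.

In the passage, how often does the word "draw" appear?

Scanning the 23 tokens for "draw":
  position 3: draw
  position 15: draw

2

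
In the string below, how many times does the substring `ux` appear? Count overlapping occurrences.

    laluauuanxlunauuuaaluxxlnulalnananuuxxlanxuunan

Sliding a length-2 window over the 47 characters (46 positions):
  position 21–22: ux
  position 36–37: ux

2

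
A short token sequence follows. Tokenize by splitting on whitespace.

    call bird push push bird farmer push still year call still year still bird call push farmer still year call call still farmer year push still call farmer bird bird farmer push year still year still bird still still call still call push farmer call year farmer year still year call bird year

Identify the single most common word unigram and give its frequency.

Unigram frequencies (highest first):
  still: 12
  call: 10
  year: 10
  bird: 7
  push: 7
  farmer: 7

"still", 12 times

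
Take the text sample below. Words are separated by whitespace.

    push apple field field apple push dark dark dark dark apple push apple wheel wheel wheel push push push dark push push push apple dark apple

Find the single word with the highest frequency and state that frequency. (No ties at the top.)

Unigram frequencies (highest first):
  push: 9
  apple: 6
  dark: 6
  wheel: 3
  field: 2

"push", 9 times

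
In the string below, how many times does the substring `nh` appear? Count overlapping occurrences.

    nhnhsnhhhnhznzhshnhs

Sliding a length-2 window over the 20 characters (19 positions):
  position 1–2: nh
  position 3–4: nh
  position 6–7: nh
  position 10–11: nh
  position 18–19: nh

5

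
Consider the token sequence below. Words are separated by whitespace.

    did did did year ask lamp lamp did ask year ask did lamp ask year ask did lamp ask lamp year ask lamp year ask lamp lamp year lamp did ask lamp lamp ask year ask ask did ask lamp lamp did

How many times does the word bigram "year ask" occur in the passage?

6

Scanning the 41 overlapping bigram windows for "year ask":
  position 4–5: year ask
  position 10–11: year ask
  position 15–16: year ask
  position 21–22: year ask
  position 24–25: year ask
  position 35–36: year ask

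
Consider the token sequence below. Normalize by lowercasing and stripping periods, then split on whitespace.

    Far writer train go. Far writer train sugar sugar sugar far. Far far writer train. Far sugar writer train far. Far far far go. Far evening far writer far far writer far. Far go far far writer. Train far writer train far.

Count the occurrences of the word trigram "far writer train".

Scanning the 40 overlapping trigram windows for "far writer train":
  position 1–3: far writer train
  position 5–7: far writer train
  position 13–15: far writer train
  position 36–38: far writer train
  position 39–41: far writer train

5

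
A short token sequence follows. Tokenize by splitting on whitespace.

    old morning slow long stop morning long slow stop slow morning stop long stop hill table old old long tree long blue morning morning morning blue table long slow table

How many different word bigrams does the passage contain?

26

30 tokens → 29 bigram windows in total.
Repeated bigrams (each contributes count−1 duplicates):
  long slow: 2
  long stop: 2
  morning morning: 2
3 duplicate windows → 29 − 3 = 26 distinct.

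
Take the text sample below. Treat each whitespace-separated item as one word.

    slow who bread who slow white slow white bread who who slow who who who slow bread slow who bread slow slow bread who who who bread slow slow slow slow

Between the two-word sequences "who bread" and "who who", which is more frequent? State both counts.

"who bread": 3 occurrences
"who who": 5 occurrences

"who who" (5 vs 3)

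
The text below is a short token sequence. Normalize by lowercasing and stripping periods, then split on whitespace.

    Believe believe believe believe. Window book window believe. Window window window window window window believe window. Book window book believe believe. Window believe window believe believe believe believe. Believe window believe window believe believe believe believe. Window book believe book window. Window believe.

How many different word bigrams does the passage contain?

8

43 tokens → 42 bigram windows in total.
Repeated bigrams (each contributes count−1 duplicates):
  believe believe: 11
  believe window: 8
  window believe: 7
  window window: 6
  window book: 4
  book window: 3
  book believe: 2
34 duplicate windows → 42 − 34 = 8 distinct.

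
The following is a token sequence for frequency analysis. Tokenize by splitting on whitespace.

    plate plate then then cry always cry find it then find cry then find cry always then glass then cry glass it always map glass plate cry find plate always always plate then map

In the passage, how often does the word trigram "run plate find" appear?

Scanning the 32 overlapping trigram windows for "run plate find":
  (none found)

0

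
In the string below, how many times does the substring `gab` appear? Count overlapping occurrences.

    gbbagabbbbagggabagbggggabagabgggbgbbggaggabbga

5

Sliding a length-3 window over the 46 characters (44 positions):
  position 5–7: gab
  position 14–16: gab
  position 23–25: gab
  position 27–29: gab
  position 41–43: gab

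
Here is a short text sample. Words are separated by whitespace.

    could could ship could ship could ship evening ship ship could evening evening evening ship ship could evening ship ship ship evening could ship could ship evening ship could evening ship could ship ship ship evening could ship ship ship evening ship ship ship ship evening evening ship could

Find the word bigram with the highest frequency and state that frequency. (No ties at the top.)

"ship ship", 11 times

Bigram frequencies (highest first):
  ship ship: 11
  ship could: 8
  could ship: 7
  evening ship: 7
  ship evening: 6
  could evening: 3
  … (3 more, each ≤ 3)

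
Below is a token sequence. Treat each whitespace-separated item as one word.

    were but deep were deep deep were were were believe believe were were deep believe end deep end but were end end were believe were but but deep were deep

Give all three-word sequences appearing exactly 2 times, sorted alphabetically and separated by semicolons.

but deep were; deep were deep

Trigram counts meeting the condition (exactly 2 times):
  but deep were: 2
  deep were deep: 2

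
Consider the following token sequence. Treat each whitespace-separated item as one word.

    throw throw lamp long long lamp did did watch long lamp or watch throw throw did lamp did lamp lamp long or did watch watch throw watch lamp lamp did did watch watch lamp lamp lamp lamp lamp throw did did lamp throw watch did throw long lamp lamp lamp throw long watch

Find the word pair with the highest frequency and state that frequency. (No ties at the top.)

Bigram frequencies (highest first):
  lamp lamp: 8
  long lamp: 3
  lamp did: 3
  did did: 3
  did watch: 3
  did lamp: 3
  … (19 more, each ≤ 3)

"lamp lamp", 8 times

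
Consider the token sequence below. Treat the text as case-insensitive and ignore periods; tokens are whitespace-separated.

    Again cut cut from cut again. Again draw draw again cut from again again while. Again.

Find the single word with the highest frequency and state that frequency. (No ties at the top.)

Unigram frequencies (highest first):
  again: 7
  cut: 4
  from: 2
  draw: 2
  while: 1

"again", 7 times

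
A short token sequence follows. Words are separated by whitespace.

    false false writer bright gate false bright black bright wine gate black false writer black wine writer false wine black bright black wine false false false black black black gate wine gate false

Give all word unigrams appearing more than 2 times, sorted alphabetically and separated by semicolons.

black; bright; false; gate; wine; writer

Unigram counts meeting the condition (more than 2 times):
  black: 8
  bright: 4
  false: 9
  gate: 4
  wine: 5
  writer: 3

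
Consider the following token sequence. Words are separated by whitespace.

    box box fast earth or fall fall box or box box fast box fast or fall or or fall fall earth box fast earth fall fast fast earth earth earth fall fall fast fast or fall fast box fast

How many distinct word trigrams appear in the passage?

31

39 tokens → 37 trigram windows in total.
Repeated trigrams (each contributes count−1 duplicates):
  box box fast: 2
  box fast earth: 2
  fall fast fast: 2
  fast box fast: 2
  fast or fall: 2
  or fall fall: 2
6 duplicate windows → 37 − 6 = 31 distinct.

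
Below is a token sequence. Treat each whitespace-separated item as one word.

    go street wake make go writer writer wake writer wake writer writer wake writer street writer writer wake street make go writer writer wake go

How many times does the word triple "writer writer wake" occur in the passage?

4

Scanning the 23 overlapping trigram windows for "writer writer wake":
  position 6–8: writer writer wake
  position 11–13: writer writer wake
  position 16–18: writer writer wake
  position 22–24: writer writer wake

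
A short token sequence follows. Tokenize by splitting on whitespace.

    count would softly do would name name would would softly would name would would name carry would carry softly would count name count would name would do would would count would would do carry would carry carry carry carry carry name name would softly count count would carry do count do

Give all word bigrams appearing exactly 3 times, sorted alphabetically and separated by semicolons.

Bigram counts meeting the condition (exactly 3 times):
  would carry: 3
  would softly: 3

would carry; would softly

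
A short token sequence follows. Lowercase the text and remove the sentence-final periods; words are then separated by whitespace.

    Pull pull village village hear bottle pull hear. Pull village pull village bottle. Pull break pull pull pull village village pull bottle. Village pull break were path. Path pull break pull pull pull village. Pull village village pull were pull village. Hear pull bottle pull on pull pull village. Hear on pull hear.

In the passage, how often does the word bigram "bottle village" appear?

Scanning the 52 overlapping bigram windows for "bottle village":
  position 22–23: bottle village

1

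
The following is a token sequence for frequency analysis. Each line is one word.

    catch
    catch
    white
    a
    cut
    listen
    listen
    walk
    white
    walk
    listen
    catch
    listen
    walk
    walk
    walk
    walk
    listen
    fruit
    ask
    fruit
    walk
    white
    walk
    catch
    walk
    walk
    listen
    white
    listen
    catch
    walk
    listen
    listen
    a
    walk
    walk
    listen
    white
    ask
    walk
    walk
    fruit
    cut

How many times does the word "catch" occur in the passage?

Scanning the 44 tokens for "catch":
  position 1: catch
  position 2: catch
  position 12: catch
  position 25: catch
  position 31: catch

5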